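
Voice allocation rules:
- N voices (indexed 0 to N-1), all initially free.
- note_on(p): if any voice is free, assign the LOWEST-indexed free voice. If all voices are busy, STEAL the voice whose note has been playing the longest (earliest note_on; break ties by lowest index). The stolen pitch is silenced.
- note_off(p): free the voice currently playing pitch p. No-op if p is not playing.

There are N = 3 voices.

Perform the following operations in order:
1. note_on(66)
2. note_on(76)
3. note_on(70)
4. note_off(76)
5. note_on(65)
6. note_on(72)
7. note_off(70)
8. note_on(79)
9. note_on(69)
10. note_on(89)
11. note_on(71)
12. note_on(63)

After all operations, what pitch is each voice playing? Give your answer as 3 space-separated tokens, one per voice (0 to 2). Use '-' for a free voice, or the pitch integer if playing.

Op 1: note_on(66): voice 0 is free -> assigned | voices=[66 - -]
Op 2: note_on(76): voice 1 is free -> assigned | voices=[66 76 -]
Op 3: note_on(70): voice 2 is free -> assigned | voices=[66 76 70]
Op 4: note_off(76): free voice 1 | voices=[66 - 70]
Op 5: note_on(65): voice 1 is free -> assigned | voices=[66 65 70]
Op 6: note_on(72): all voices busy, STEAL voice 0 (pitch 66, oldest) -> assign | voices=[72 65 70]
Op 7: note_off(70): free voice 2 | voices=[72 65 -]
Op 8: note_on(79): voice 2 is free -> assigned | voices=[72 65 79]
Op 9: note_on(69): all voices busy, STEAL voice 1 (pitch 65, oldest) -> assign | voices=[72 69 79]
Op 10: note_on(89): all voices busy, STEAL voice 0 (pitch 72, oldest) -> assign | voices=[89 69 79]
Op 11: note_on(71): all voices busy, STEAL voice 2 (pitch 79, oldest) -> assign | voices=[89 69 71]
Op 12: note_on(63): all voices busy, STEAL voice 1 (pitch 69, oldest) -> assign | voices=[89 63 71]

Answer: 89 63 71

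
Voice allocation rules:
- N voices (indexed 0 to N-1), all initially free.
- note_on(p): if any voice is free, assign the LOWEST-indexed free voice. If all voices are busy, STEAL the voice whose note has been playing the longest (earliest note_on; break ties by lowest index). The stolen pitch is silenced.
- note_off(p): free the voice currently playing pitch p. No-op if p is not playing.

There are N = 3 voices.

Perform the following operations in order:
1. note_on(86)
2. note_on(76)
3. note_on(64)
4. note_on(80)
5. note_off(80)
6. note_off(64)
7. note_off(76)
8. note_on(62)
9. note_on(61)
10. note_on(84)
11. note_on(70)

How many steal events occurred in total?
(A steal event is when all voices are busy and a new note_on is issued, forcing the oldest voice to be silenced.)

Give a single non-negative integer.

Op 1: note_on(86): voice 0 is free -> assigned | voices=[86 - -]
Op 2: note_on(76): voice 1 is free -> assigned | voices=[86 76 -]
Op 3: note_on(64): voice 2 is free -> assigned | voices=[86 76 64]
Op 4: note_on(80): all voices busy, STEAL voice 0 (pitch 86, oldest) -> assign | voices=[80 76 64]
Op 5: note_off(80): free voice 0 | voices=[- 76 64]
Op 6: note_off(64): free voice 2 | voices=[- 76 -]
Op 7: note_off(76): free voice 1 | voices=[- - -]
Op 8: note_on(62): voice 0 is free -> assigned | voices=[62 - -]
Op 9: note_on(61): voice 1 is free -> assigned | voices=[62 61 -]
Op 10: note_on(84): voice 2 is free -> assigned | voices=[62 61 84]
Op 11: note_on(70): all voices busy, STEAL voice 0 (pitch 62, oldest) -> assign | voices=[70 61 84]

Answer: 2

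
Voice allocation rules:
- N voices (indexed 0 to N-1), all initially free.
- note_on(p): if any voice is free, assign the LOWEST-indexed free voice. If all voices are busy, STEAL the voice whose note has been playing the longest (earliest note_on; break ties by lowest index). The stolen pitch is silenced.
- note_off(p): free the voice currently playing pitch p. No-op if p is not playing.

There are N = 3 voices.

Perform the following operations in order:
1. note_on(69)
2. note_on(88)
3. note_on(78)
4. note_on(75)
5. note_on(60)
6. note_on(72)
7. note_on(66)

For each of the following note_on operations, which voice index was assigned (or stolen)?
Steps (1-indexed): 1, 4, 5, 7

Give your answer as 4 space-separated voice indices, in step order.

Op 1: note_on(69): voice 0 is free -> assigned | voices=[69 - -]
Op 2: note_on(88): voice 1 is free -> assigned | voices=[69 88 -]
Op 3: note_on(78): voice 2 is free -> assigned | voices=[69 88 78]
Op 4: note_on(75): all voices busy, STEAL voice 0 (pitch 69, oldest) -> assign | voices=[75 88 78]
Op 5: note_on(60): all voices busy, STEAL voice 1 (pitch 88, oldest) -> assign | voices=[75 60 78]
Op 6: note_on(72): all voices busy, STEAL voice 2 (pitch 78, oldest) -> assign | voices=[75 60 72]
Op 7: note_on(66): all voices busy, STEAL voice 0 (pitch 75, oldest) -> assign | voices=[66 60 72]

Answer: 0 0 1 0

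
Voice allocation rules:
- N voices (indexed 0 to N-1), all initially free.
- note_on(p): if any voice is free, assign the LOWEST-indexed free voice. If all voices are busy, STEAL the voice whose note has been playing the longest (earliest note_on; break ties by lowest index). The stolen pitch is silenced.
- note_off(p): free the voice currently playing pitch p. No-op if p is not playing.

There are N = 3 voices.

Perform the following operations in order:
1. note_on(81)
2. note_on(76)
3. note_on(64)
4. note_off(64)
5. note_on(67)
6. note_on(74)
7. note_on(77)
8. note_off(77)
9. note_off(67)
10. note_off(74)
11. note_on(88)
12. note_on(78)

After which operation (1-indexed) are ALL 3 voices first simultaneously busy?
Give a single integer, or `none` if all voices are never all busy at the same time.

Answer: 3

Derivation:
Op 1: note_on(81): voice 0 is free -> assigned | voices=[81 - -]
Op 2: note_on(76): voice 1 is free -> assigned | voices=[81 76 -]
Op 3: note_on(64): voice 2 is free -> assigned | voices=[81 76 64]
Op 4: note_off(64): free voice 2 | voices=[81 76 -]
Op 5: note_on(67): voice 2 is free -> assigned | voices=[81 76 67]
Op 6: note_on(74): all voices busy, STEAL voice 0 (pitch 81, oldest) -> assign | voices=[74 76 67]
Op 7: note_on(77): all voices busy, STEAL voice 1 (pitch 76, oldest) -> assign | voices=[74 77 67]
Op 8: note_off(77): free voice 1 | voices=[74 - 67]
Op 9: note_off(67): free voice 2 | voices=[74 - -]
Op 10: note_off(74): free voice 0 | voices=[- - -]
Op 11: note_on(88): voice 0 is free -> assigned | voices=[88 - -]
Op 12: note_on(78): voice 1 is free -> assigned | voices=[88 78 -]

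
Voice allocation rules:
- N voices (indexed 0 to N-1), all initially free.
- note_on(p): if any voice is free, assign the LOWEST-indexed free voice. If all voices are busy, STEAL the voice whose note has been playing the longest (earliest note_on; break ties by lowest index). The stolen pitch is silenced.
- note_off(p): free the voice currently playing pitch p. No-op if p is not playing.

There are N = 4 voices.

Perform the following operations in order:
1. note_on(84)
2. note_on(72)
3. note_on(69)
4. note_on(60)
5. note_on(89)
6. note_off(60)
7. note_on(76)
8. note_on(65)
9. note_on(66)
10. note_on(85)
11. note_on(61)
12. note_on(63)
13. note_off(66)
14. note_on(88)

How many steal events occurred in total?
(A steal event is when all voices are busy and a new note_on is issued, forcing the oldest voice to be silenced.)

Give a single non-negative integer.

Answer: 6

Derivation:
Op 1: note_on(84): voice 0 is free -> assigned | voices=[84 - - -]
Op 2: note_on(72): voice 1 is free -> assigned | voices=[84 72 - -]
Op 3: note_on(69): voice 2 is free -> assigned | voices=[84 72 69 -]
Op 4: note_on(60): voice 3 is free -> assigned | voices=[84 72 69 60]
Op 5: note_on(89): all voices busy, STEAL voice 0 (pitch 84, oldest) -> assign | voices=[89 72 69 60]
Op 6: note_off(60): free voice 3 | voices=[89 72 69 -]
Op 7: note_on(76): voice 3 is free -> assigned | voices=[89 72 69 76]
Op 8: note_on(65): all voices busy, STEAL voice 1 (pitch 72, oldest) -> assign | voices=[89 65 69 76]
Op 9: note_on(66): all voices busy, STEAL voice 2 (pitch 69, oldest) -> assign | voices=[89 65 66 76]
Op 10: note_on(85): all voices busy, STEAL voice 0 (pitch 89, oldest) -> assign | voices=[85 65 66 76]
Op 11: note_on(61): all voices busy, STEAL voice 3 (pitch 76, oldest) -> assign | voices=[85 65 66 61]
Op 12: note_on(63): all voices busy, STEAL voice 1 (pitch 65, oldest) -> assign | voices=[85 63 66 61]
Op 13: note_off(66): free voice 2 | voices=[85 63 - 61]
Op 14: note_on(88): voice 2 is free -> assigned | voices=[85 63 88 61]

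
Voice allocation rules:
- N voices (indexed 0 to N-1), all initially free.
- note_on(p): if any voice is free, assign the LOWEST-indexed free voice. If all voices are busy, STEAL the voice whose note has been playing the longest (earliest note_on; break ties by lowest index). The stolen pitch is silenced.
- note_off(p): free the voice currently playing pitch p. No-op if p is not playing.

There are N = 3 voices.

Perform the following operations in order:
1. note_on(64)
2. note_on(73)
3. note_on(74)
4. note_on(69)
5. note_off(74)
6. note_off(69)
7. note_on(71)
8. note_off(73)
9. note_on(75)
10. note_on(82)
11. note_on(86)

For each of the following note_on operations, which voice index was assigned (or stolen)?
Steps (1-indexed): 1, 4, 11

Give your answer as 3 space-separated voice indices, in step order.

Answer: 0 0 0

Derivation:
Op 1: note_on(64): voice 0 is free -> assigned | voices=[64 - -]
Op 2: note_on(73): voice 1 is free -> assigned | voices=[64 73 -]
Op 3: note_on(74): voice 2 is free -> assigned | voices=[64 73 74]
Op 4: note_on(69): all voices busy, STEAL voice 0 (pitch 64, oldest) -> assign | voices=[69 73 74]
Op 5: note_off(74): free voice 2 | voices=[69 73 -]
Op 6: note_off(69): free voice 0 | voices=[- 73 -]
Op 7: note_on(71): voice 0 is free -> assigned | voices=[71 73 -]
Op 8: note_off(73): free voice 1 | voices=[71 - -]
Op 9: note_on(75): voice 1 is free -> assigned | voices=[71 75 -]
Op 10: note_on(82): voice 2 is free -> assigned | voices=[71 75 82]
Op 11: note_on(86): all voices busy, STEAL voice 0 (pitch 71, oldest) -> assign | voices=[86 75 82]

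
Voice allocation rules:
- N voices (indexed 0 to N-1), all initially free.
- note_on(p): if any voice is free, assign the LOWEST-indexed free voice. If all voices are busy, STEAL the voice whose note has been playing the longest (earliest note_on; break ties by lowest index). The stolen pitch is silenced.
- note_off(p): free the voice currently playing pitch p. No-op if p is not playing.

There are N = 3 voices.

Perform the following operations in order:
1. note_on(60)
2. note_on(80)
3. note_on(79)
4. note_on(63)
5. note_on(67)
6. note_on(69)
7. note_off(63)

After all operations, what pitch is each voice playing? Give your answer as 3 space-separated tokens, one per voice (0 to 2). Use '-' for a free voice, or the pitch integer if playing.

Op 1: note_on(60): voice 0 is free -> assigned | voices=[60 - -]
Op 2: note_on(80): voice 1 is free -> assigned | voices=[60 80 -]
Op 3: note_on(79): voice 2 is free -> assigned | voices=[60 80 79]
Op 4: note_on(63): all voices busy, STEAL voice 0 (pitch 60, oldest) -> assign | voices=[63 80 79]
Op 5: note_on(67): all voices busy, STEAL voice 1 (pitch 80, oldest) -> assign | voices=[63 67 79]
Op 6: note_on(69): all voices busy, STEAL voice 2 (pitch 79, oldest) -> assign | voices=[63 67 69]
Op 7: note_off(63): free voice 0 | voices=[- 67 69]

Answer: - 67 69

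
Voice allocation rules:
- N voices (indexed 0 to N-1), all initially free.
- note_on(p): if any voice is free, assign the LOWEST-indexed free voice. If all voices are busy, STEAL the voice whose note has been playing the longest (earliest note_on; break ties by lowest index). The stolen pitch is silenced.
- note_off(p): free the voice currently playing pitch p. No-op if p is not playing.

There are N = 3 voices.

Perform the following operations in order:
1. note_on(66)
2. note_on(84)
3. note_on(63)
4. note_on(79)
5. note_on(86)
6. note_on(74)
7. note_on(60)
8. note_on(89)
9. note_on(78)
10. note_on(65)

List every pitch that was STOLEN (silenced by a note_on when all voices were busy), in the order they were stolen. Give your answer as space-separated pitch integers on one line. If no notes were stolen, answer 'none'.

Op 1: note_on(66): voice 0 is free -> assigned | voices=[66 - -]
Op 2: note_on(84): voice 1 is free -> assigned | voices=[66 84 -]
Op 3: note_on(63): voice 2 is free -> assigned | voices=[66 84 63]
Op 4: note_on(79): all voices busy, STEAL voice 0 (pitch 66, oldest) -> assign | voices=[79 84 63]
Op 5: note_on(86): all voices busy, STEAL voice 1 (pitch 84, oldest) -> assign | voices=[79 86 63]
Op 6: note_on(74): all voices busy, STEAL voice 2 (pitch 63, oldest) -> assign | voices=[79 86 74]
Op 7: note_on(60): all voices busy, STEAL voice 0 (pitch 79, oldest) -> assign | voices=[60 86 74]
Op 8: note_on(89): all voices busy, STEAL voice 1 (pitch 86, oldest) -> assign | voices=[60 89 74]
Op 9: note_on(78): all voices busy, STEAL voice 2 (pitch 74, oldest) -> assign | voices=[60 89 78]
Op 10: note_on(65): all voices busy, STEAL voice 0 (pitch 60, oldest) -> assign | voices=[65 89 78]

Answer: 66 84 63 79 86 74 60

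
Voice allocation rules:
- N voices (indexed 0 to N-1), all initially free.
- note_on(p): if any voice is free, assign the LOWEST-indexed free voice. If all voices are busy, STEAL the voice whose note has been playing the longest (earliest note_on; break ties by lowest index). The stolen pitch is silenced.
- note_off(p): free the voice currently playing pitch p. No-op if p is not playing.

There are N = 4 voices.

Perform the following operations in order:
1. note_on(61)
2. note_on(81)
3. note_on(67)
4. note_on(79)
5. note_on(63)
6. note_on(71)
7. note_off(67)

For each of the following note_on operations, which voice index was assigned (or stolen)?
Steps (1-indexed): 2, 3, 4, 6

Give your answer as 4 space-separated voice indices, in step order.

Op 1: note_on(61): voice 0 is free -> assigned | voices=[61 - - -]
Op 2: note_on(81): voice 1 is free -> assigned | voices=[61 81 - -]
Op 3: note_on(67): voice 2 is free -> assigned | voices=[61 81 67 -]
Op 4: note_on(79): voice 3 is free -> assigned | voices=[61 81 67 79]
Op 5: note_on(63): all voices busy, STEAL voice 0 (pitch 61, oldest) -> assign | voices=[63 81 67 79]
Op 6: note_on(71): all voices busy, STEAL voice 1 (pitch 81, oldest) -> assign | voices=[63 71 67 79]
Op 7: note_off(67): free voice 2 | voices=[63 71 - 79]

Answer: 1 2 3 1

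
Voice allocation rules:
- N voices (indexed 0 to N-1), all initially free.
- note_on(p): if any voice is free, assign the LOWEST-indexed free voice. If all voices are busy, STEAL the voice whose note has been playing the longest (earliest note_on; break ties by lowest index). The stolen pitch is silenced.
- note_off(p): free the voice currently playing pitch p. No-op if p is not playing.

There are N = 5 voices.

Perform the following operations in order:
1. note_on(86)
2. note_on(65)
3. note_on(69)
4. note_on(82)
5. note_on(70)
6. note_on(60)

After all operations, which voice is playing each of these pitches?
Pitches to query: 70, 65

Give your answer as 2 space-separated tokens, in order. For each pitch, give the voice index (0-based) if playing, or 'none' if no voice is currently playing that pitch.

Op 1: note_on(86): voice 0 is free -> assigned | voices=[86 - - - -]
Op 2: note_on(65): voice 1 is free -> assigned | voices=[86 65 - - -]
Op 3: note_on(69): voice 2 is free -> assigned | voices=[86 65 69 - -]
Op 4: note_on(82): voice 3 is free -> assigned | voices=[86 65 69 82 -]
Op 5: note_on(70): voice 4 is free -> assigned | voices=[86 65 69 82 70]
Op 6: note_on(60): all voices busy, STEAL voice 0 (pitch 86, oldest) -> assign | voices=[60 65 69 82 70]

Answer: 4 1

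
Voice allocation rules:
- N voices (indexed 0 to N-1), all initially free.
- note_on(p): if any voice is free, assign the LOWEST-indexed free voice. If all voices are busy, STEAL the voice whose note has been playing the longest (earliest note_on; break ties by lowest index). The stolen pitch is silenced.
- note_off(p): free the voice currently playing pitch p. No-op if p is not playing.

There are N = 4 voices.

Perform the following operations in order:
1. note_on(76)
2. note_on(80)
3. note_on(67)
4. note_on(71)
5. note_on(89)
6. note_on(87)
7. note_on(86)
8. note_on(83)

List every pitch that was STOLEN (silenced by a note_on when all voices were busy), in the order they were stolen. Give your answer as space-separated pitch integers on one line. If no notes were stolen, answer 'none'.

Answer: 76 80 67 71

Derivation:
Op 1: note_on(76): voice 0 is free -> assigned | voices=[76 - - -]
Op 2: note_on(80): voice 1 is free -> assigned | voices=[76 80 - -]
Op 3: note_on(67): voice 2 is free -> assigned | voices=[76 80 67 -]
Op 4: note_on(71): voice 3 is free -> assigned | voices=[76 80 67 71]
Op 5: note_on(89): all voices busy, STEAL voice 0 (pitch 76, oldest) -> assign | voices=[89 80 67 71]
Op 6: note_on(87): all voices busy, STEAL voice 1 (pitch 80, oldest) -> assign | voices=[89 87 67 71]
Op 7: note_on(86): all voices busy, STEAL voice 2 (pitch 67, oldest) -> assign | voices=[89 87 86 71]
Op 8: note_on(83): all voices busy, STEAL voice 3 (pitch 71, oldest) -> assign | voices=[89 87 86 83]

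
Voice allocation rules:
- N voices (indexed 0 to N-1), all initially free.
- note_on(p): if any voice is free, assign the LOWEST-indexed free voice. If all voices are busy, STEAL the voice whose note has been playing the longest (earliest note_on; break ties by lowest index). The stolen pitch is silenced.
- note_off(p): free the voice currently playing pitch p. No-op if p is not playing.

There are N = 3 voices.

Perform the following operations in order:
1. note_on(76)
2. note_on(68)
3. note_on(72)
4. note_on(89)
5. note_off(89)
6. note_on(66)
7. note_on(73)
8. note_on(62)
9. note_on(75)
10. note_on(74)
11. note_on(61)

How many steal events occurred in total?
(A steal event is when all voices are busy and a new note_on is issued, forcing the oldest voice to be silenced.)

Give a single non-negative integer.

Op 1: note_on(76): voice 0 is free -> assigned | voices=[76 - -]
Op 2: note_on(68): voice 1 is free -> assigned | voices=[76 68 -]
Op 3: note_on(72): voice 2 is free -> assigned | voices=[76 68 72]
Op 4: note_on(89): all voices busy, STEAL voice 0 (pitch 76, oldest) -> assign | voices=[89 68 72]
Op 5: note_off(89): free voice 0 | voices=[- 68 72]
Op 6: note_on(66): voice 0 is free -> assigned | voices=[66 68 72]
Op 7: note_on(73): all voices busy, STEAL voice 1 (pitch 68, oldest) -> assign | voices=[66 73 72]
Op 8: note_on(62): all voices busy, STEAL voice 2 (pitch 72, oldest) -> assign | voices=[66 73 62]
Op 9: note_on(75): all voices busy, STEAL voice 0 (pitch 66, oldest) -> assign | voices=[75 73 62]
Op 10: note_on(74): all voices busy, STEAL voice 1 (pitch 73, oldest) -> assign | voices=[75 74 62]
Op 11: note_on(61): all voices busy, STEAL voice 2 (pitch 62, oldest) -> assign | voices=[75 74 61]

Answer: 6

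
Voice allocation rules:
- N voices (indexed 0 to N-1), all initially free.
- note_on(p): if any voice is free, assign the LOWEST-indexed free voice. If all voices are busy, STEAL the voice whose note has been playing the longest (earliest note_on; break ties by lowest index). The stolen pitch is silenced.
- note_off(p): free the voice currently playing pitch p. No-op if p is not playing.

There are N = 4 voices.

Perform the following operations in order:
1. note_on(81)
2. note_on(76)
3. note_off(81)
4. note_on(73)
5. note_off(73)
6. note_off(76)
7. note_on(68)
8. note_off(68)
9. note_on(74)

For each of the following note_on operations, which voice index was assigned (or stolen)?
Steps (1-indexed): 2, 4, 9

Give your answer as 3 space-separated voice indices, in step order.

Op 1: note_on(81): voice 0 is free -> assigned | voices=[81 - - -]
Op 2: note_on(76): voice 1 is free -> assigned | voices=[81 76 - -]
Op 3: note_off(81): free voice 0 | voices=[- 76 - -]
Op 4: note_on(73): voice 0 is free -> assigned | voices=[73 76 - -]
Op 5: note_off(73): free voice 0 | voices=[- 76 - -]
Op 6: note_off(76): free voice 1 | voices=[- - - -]
Op 7: note_on(68): voice 0 is free -> assigned | voices=[68 - - -]
Op 8: note_off(68): free voice 0 | voices=[- - - -]
Op 9: note_on(74): voice 0 is free -> assigned | voices=[74 - - -]

Answer: 1 0 0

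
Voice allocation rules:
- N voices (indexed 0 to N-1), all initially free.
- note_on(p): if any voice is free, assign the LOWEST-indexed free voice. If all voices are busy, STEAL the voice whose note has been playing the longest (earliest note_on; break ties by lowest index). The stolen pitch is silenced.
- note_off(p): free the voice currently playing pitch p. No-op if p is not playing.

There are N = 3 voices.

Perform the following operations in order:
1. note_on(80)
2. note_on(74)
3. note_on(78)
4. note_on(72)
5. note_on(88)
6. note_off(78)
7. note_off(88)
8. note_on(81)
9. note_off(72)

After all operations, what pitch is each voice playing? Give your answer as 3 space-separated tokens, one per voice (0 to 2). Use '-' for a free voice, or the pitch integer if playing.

Op 1: note_on(80): voice 0 is free -> assigned | voices=[80 - -]
Op 2: note_on(74): voice 1 is free -> assigned | voices=[80 74 -]
Op 3: note_on(78): voice 2 is free -> assigned | voices=[80 74 78]
Op 4: note_on(72): all voices busy, STEAL voice 0 (pitch 80, oldest) -> assign | voices=[72 74 78]
Op 5: note_on(88): all voices busy, STEAL voice 1 (pitch 74, oldest) -> assign | voices=[72 88 78]
Op 6: note_off(78): free voice 2 | voices=[72 88 -]
Op 7: note_off(88): free voice 1 | voices=[72 - -]
Op 8: note_on(81): voice 1 is free -> assigned | voices=[72 81 -]
Op 9: note_off(72): free voice 0 | voices=[- 81 -]

Answer: - 81 -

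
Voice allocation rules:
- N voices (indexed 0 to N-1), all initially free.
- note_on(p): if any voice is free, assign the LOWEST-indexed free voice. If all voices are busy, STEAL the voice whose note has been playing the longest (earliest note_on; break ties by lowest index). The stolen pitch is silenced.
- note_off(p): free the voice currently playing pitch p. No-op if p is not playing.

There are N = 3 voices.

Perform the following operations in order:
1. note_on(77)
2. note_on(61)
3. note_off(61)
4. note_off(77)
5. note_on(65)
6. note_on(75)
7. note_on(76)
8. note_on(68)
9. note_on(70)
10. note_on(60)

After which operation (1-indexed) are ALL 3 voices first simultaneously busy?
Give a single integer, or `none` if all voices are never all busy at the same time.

Op 1: note_on(77): voice 0 is free -> assigned | voices=[77 - -]
Op 2: note_on(61): voice 1 is free -> assigned | voices=[77 61 -]
Op 3: note_off(61): free voice 1 | voices=[77 - -]
Op 4: note_off(77): free voice 0 | voices=[- - -]
Op 5: note_on(65): voice 0 is free -> assigned | voices=[65 - -]
Op 6: note_on(75): voice 1 is free -> assigned | voices=[65 75 -]
Op 7: note_on(76): voice 2 is free -> assigned | voices=[65 75 76]
Op 8: note_on(68): all voices busy, STEAL voice 0 (pitch 65, oldest) -> assign | voices=[68 75 76]
Op 9: note_on(70): all voices busy, STEAL voice 1 (pitch 75, oldest) -> assign | voices=[68 70 76]
Op 10: note_on(60): all voices busy, STEAL voice 2 (pitch 76, oldest) -> assign | voices=[68 70 60]

Answer: 7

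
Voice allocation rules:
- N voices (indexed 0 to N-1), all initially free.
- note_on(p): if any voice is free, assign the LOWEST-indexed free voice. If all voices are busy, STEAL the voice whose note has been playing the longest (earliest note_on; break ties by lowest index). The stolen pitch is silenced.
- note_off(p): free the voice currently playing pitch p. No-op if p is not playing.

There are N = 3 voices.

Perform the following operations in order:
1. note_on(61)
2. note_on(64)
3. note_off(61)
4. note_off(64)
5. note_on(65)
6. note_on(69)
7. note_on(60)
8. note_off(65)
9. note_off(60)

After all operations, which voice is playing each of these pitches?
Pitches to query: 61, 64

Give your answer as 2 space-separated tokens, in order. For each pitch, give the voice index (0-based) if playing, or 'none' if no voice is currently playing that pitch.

Answer: none none

Derivation:
Op 1: note_on(61): voice 0 is free -> assigned | voices=[61 - -]
Op 2: note_on(64): voice 1 is free -> assigned | voices=[61 64 -]
Op 3: note_off(61): free voice 0 | voices=[- 64 -]
Op 4: note_off(64): free voice 1 | voices=[- - -]
Op 5: note_on(65): voice 0 is free -> assigned | voices=[65 - -]
Op 6: note_on(69): voice 1 is free -> assigned | voices=[65 69 -]
Op 7: note_on(60): voice 2 is free -> assigned | voices=[65 69 60]
Op 8: note_off(65): free voice 0 | voices=[- 69 60]
Op 9: note_off(60): free voice 2 | voices=[- 69 -]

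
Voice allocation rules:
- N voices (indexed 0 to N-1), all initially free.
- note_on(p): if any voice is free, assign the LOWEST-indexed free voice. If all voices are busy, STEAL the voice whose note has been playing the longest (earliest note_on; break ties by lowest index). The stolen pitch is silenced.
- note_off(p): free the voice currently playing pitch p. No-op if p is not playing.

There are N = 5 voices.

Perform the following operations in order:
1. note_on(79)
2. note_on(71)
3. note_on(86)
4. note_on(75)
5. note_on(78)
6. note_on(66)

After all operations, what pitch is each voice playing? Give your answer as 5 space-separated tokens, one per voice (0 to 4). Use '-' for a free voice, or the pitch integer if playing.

Op 1: note_on(79): voice 0 is free -> assigned | voices=[79 - - - -]
Op 2: note_on(71): voice 1 is free -> assigned | voices=[79 71 - - -]
Op 3: note_on(86): voice 2 is free -> assigned | voices=[79 71 86 - -]
Op 4: note_on(75): voice 3 is free -> assigned | voices=[79 71 86 75 -]
Op 5: note_on(78): voice 4 is free -> assigned | voices=[79 71 86 75 78]
Op 6: note_on(66): all voices busy, STEAL voice 0 (pitch 79, oldest) -> assign | voices=[66 71 86 75 78]

Answer: 66 71 86 75 78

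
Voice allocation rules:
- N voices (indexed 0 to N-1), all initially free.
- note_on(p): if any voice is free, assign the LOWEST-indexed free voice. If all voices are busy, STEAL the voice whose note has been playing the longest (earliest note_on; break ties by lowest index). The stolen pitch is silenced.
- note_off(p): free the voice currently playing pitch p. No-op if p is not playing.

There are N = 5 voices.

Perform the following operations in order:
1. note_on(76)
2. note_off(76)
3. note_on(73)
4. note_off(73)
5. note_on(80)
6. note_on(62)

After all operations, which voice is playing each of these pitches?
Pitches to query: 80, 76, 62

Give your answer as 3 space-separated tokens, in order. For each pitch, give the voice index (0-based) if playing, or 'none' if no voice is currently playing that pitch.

Answer: 0 none 1

Derivation:
Op 1: note_on(76): voice 0 is free -> assigned | voices=[76 - - - -]
Op 2: note_off(76): free voice 0 | voices=[- - - - -]
Op 3: note_on(73): voice 0 is free -> assigned | voices=[73 - - - -]
Op 4: note_off(73): free voice 0 | voices=[- - - - -]
Op 5: note_on(80): voice 0 is free -> assigned | voices=[80 - - - -]
Op 6: note_on(62): voice 1 is free -> assigned | voices=[80 62 - - -]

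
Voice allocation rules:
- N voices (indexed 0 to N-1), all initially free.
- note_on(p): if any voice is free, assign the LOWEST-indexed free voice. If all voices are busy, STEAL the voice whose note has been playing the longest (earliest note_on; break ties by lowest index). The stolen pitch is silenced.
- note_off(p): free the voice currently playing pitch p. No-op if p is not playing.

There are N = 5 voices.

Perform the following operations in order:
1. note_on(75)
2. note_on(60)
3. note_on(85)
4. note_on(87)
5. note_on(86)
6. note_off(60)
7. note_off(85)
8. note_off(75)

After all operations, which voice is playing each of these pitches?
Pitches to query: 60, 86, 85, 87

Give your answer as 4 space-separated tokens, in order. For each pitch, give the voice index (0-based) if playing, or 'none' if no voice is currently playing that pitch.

Answer: none 4 none 3

Derivation:
Op 1: note_on(75): voice 0 is free -> assigned | voices=[75 - - - -]
Op 2: note_on(60): voice 1 is free -> assigned | voices=[75 60 - - -]
Op 3: note_on(85): voice 2 is free -> assigned | voices=[75 60 85 - -]
Op 4: note_on(87): voice 3 is free -> assigned | voices=[75 60 85 87 -]
Op 5: note_on(86): voice 4 is free -> assigned | voices=[75 60 85 87 86]
Op 6: note_off(60): free voice 1 | voices=[75 - 85 87 86]
Op 7: note_off(85): free voice 2 | voices=[75 - - 87 86]
Op 8: note_off(75): free voice 0 | voices=[- - - 87 86]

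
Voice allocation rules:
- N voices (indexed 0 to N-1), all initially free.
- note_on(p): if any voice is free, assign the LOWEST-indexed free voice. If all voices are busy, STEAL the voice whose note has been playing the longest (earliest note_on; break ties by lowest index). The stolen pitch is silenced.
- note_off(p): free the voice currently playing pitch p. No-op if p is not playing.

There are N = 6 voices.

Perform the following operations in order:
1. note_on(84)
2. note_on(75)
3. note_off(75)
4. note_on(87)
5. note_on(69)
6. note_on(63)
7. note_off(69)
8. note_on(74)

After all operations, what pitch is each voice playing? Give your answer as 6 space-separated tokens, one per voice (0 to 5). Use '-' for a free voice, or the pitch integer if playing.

Op 1: note_on(84): voice 0 is free -> assigned | voices=[84 - - - - -]
Op 2: note_on(75): voice 1 is free -> assigned | voices=[84 75 - - - -]
Op 3: note_off(75): free voice 1 | voices=[84 - - - - -]
Op 4: note_on(87): voice 1 is free -> assigned | voices=[84 87 - - - -]
Op 5: note_on(69): voice 2 is free -> assigned | voices=[84 87 69 - - -]
Op 6: note_on(63): voice 3 is free -> assigned | voices=[84 87 69 63 - -]
Op 7: note_off(69): free voice 2 | voices=[84 87 - 63 - -]
Op 8: note_on(74): voice 2 is free -> assigned | voices=[84 87 74 63 - -]

Answer: 84 87 74 63 - -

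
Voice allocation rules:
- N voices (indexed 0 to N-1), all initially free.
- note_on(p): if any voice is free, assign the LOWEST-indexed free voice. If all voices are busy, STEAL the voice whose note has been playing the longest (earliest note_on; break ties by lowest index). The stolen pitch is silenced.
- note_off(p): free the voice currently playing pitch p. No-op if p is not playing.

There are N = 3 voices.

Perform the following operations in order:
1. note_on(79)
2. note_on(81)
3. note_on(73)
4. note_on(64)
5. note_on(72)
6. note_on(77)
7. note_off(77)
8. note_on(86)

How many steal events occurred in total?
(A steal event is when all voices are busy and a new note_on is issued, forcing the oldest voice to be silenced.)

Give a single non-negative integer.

Answer: 3

Derivation:
Op 1: note_on(79): voice 0 is free -> assigned | voices=[79 - -]
Op 2: note_on(81): voice 1 is free -> assigned | voices=[79 81 -]
Op 3: note_on(73): voice 2 is free -> assigned | voices=[79 81 73]
Op 4: note_on(64): all voices busy, STEAL voice 0 (pitch 79, oldest) -> assign | voices=[64 81 73]
Op 5: note_on(72): all voices busy, STEAL voice 1 (pitch 81, oldest) -> assign | voices=[64 72 73]
Op 6: note_on(77): all voices busy, STEAL voice 2 (pitch 73, oldest) -> assign | voices=[64 72 77]
Op 7: note_off(77): free voice 2 | voices=[64 72 -]
Op 8: note_on(86): voice 2 is free -> assigned | voices=[64 72 86]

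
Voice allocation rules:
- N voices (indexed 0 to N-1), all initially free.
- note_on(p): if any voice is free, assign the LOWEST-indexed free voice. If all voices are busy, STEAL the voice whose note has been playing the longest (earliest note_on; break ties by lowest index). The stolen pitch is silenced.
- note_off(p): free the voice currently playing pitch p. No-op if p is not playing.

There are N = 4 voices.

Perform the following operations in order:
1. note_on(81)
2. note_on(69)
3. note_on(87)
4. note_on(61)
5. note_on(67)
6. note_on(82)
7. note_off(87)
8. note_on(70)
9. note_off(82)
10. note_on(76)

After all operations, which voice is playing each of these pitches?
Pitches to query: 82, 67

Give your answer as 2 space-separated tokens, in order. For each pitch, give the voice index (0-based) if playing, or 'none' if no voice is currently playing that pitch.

Op 1: note_on(81): voice 0 is free -> assigned | voices=[81 - - -]
Op 2: note_on(69): voice 1 is free -> assigned | voices=[81 69 - -]
Op 3: note_on(87): voice 2 is free -> assigned | voices=[81 69 87 -]
Op 4: note_on(61): voice 3 is free -> assigned | voices=[81 69 87 61]
Op 5: note_on(67): all voices busy, STEAL voice 0 (pitch 81, oldest) -> assign | voices=[67 69 87 61]
Op 6: note_on(82): all voices busy, STEAL voice 1 (pitch 69, oldest) -> assign | voices=[67 82 87 61]
Op 7: note_off(87): free voice 2 | voices=[67 82 - 61]
Op 8: note_on(70): voice 2 is free -> assigned | voices=[67 82 70 61]
Op 9: note_off(82): free voice 1 | voices=[67 - 70 61]
Op 10: note_on(76): voice 1 is free -> assigned | voices=[67 76 70 61]

Answer: none 0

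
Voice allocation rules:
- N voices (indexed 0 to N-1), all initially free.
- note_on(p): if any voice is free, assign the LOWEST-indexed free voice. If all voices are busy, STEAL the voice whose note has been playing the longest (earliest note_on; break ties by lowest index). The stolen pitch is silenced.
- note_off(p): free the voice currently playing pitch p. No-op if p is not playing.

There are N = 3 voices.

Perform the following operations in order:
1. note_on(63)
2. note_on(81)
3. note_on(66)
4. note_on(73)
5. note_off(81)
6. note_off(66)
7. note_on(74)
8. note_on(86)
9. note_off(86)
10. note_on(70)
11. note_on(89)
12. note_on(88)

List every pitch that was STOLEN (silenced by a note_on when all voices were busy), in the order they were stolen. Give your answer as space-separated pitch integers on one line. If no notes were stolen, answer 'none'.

Op 1: note_on(63): voice 0 is free -> assigned | voices=[63 - -]
Op 2: note_on(81): voice 1 is free -> assigned | voices=[63 81 -]
Op 3: note_on(66): voice 2 is free -> assigned | voices=[63 81 66]
Op 4: note_on(73): all voices busy, STEAL voice 0 (pitch 63, oldest) -> assign | voices=[73 81 66]
Op 5: note_off(81): free voice 1 | voices=[73 - 66]
Op 6: note_off(66): free voice 2 | voices=[73 - -]
Op 7: note_on(74): voice 1 is free -> assigned | voices=[73 74 -]
Op 8: note_on(86): voice 2 is free -> assigned | voices=[73 74 86]
Op 9: note_off(86): free voice 2 | voices=[73 74 -]
Op 10: note_on(70): voice 2 is free -> assigned | voices=[73 74 70]
Op 11: note_on(89): all voices busy, STEAL voice 0 (pitch 73, oldest) -> assign | voices=[89 74 70]
Op 12: note_on(88): all voices busy, STEAL voice 1 (pitch 74, oldest) -> assign | voices=[89 88 70]

Answer: 63 73 74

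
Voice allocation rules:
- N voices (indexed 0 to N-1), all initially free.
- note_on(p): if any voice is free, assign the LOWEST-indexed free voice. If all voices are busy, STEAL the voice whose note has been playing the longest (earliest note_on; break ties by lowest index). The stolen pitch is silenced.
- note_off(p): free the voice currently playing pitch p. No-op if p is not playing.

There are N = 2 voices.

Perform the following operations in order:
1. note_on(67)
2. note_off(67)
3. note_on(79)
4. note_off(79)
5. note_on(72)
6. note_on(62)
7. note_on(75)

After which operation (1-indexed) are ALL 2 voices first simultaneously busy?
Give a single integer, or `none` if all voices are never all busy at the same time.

Answer: 6

Derivation:
Op 1: note_on(67): voice 0 is free -> assigned | voices=[67 -]
Op 2: note_off(67): free voice 0 | voices=[- -]
Op 3: note_on(79): voice 0 is free -> assigned | voices=[79 -]
Op 4: note_off(79): free voice 0 | voices=[- -]
Op 5: note_on(72): voice 0 is free -> assigned | voices=[72 -]
Op 6: note_on(62): voice 1 is free -> assigned | voices=[72 62]
Op 7: note_on(75): all voices busy, STEAL voice 0 (pitch 72, oldest) -> assign | voices=[75 62]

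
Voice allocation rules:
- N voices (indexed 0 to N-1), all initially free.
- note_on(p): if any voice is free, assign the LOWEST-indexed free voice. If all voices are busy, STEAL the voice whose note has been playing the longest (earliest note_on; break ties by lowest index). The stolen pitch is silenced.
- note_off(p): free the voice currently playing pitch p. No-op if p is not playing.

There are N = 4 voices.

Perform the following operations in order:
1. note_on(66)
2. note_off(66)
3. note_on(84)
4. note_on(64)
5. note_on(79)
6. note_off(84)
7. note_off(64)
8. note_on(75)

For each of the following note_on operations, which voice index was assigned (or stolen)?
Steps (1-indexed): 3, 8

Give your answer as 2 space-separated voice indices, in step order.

Op 1: note_on(66): voice 0 is free -> assigned | voices=[66 - - -]
Op 2: note_off(66): free voice 0 | voices=[- - - -]
Op 3: note_on(84): voice 0 is free -> assigned | voices=[84 - - -]
Op 4: note_on(64): voice 1 is free -> assigned | voices=[84 64 - -]
Op 5: note_on(79): voice 2 is free -> assigned | voices=[84 64 79 -]
Op 6: note_off(84): free voice 0 | voices=[- 64 79 -]
Op 7: note_off(64): free voice 1 | voices=[- - 79 -]
Op 8: note_on(75): voice 0 is free -> assigned | voices=[75 - 79 -]

Answer: 0 0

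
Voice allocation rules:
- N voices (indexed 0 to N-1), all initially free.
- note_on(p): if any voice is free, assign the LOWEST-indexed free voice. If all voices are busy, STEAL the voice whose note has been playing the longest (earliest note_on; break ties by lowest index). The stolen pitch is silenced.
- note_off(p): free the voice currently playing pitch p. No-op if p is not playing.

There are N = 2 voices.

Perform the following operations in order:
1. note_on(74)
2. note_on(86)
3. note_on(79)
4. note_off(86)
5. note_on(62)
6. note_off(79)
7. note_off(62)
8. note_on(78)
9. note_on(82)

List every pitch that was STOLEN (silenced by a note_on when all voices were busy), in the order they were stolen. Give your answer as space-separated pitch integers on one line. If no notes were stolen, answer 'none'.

Answer: 74

Derivation:
Op 1: note_on(74): voice 0 is free -> assigned | voices=[74 -]
Op 2: note_on(86): voice 1 is free -> assigned | voices=[74 86]
Op 3: note_on(79): all voices busy, STEAL voice 0 (pitch 74, oldest) -> assign | voices=[79 86]
Op 4: note_off(86): free voice 1 | voices=[79 -]
Op 5: note_on(62): voice 1 is free -> assigned | voices=[79 62]
Op 6: note_off(79): free voice 0 | voices=[- 62]
Op 7: note_off(62): free voice 1 | voices=[- -]
Op 8: note_on(78): voice 0 is free -> assigned | voices=[78 -]
Op 9: note_on(82): voice 1 is free -> assigned | voices=[78 82]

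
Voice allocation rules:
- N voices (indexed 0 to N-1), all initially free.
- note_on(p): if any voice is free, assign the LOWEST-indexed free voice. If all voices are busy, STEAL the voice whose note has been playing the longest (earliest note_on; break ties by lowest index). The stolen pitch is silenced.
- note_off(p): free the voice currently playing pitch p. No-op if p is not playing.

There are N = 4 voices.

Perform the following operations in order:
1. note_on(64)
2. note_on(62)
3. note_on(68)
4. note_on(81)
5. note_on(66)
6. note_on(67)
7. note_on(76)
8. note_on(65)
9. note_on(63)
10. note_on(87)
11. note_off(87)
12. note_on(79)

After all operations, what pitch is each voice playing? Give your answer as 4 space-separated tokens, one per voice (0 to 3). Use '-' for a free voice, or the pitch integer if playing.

Op 1: note_on(64): voice 0 is free -> assigned | voices=[64 - - -]
Op 2: note_on(62): voice 1 is free -> assigned | voices=[64 62 - -]
Op 3: note_on(68): voice 2 is free -> assigned | voices=[64 62 68 -]
Op 4: note_on(81): voice 3 is free -> assigned | voices=[64 62 68 81]
Op 5: note_on(66): all voices busy, STEAL voice 0 (pitch 64, oldest) -> assign | voices=[66 62 68 81]
Op 6: note_on(67): all voices busy, STEAL voice 1 (pitch 62, oldest) -> assign | voices=[66 67 68 81]
Op 7: note_on(76): all voices busy, STEAL voice 2 (pitch 68, oldest) -> assign | voices=[66 67 76 81]
Op 8: note_on(65): all voices busy, STEAL voice 3 (pitch 81, oldest) -> assign | voices=[66 67 76 65]
Op 9: note_on(63): all voices busy, STEAL voice 0 (pitch 66, oldest) -> assign | voices=[63 67 76 65]
Op 10: note_on(87): all voices busy, STEAL voice 1 (pitch 67, oldest) -> assign | voices=[63 87 76 65]
Op 11: note_off(87): free voice 1 | voices=[63 - 76 65]
Op 12: note_on(79): voice 1 is free -> assigned | voices=[63 79 76 65]

Answer: 63 79 76 65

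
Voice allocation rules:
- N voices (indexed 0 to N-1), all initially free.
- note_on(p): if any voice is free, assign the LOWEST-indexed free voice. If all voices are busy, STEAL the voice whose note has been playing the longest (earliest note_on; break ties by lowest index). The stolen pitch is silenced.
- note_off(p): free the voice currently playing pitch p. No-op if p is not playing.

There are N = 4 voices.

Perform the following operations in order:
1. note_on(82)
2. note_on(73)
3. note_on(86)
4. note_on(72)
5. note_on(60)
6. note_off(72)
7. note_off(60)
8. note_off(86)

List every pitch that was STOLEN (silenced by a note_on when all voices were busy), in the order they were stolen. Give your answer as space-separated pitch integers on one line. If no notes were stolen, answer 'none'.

Answer: 82

Derivation:
Op 1: note_on(82): voice 0 is free -> assigned | voices=[82 - - -]
Op 2: note_on(73): voice 1 is free -> assigned | voices=[82 73 - -]
Op 3: note_on(86): voice 2 is free -> assigned | voices=[82 73 86 -]
Op 4: note_on(72): voice 3 is free -> assigned | voices=[82 73 86 72]
Op 5: note_on(60): all voices busy, STEAL voice 0 (pitch 82, oldest) -> assign | voices=[60 73 86 72]
Op 6: note_off(72): free voice 3 | voices=[60 73 86 -]
Op 7: note_off(60): free voice 0 | voices=[- 73 86 -]
Op 8: note_off(86): free voice 2 | voices=[- 73 - -]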